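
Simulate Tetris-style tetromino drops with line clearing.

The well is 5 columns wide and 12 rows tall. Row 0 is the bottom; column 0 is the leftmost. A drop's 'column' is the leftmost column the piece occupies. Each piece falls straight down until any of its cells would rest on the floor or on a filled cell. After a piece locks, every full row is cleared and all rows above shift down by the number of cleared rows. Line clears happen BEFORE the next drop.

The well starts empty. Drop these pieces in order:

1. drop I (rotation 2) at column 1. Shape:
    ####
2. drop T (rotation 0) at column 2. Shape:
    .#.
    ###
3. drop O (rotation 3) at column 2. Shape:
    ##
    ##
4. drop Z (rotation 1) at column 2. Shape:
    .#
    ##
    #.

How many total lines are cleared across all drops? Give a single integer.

Drop 1: I rot2 at col 1 lands with bottom-row=0; cleared 0 line(s) (total 0); column heights now [0 1 1 1 1], max=1
Drop 2: T rot0 at col 2 lands with bottom-row=1; cleared 0 line(s) (total 0); column heights now [0 1 2 3 2], max=3
Drop 3: O rot3 at col 2 lands with bottom-row=3; cleared 0 line(s) (total 0); column heights now [0 1 5 5 2], max=5
Drop 4: Z rot1 at col 2 lands with bottom-row=5; cleared 0 line(s) (total 0); column heights now [0 1 7 8 2], max=8

Answer: 0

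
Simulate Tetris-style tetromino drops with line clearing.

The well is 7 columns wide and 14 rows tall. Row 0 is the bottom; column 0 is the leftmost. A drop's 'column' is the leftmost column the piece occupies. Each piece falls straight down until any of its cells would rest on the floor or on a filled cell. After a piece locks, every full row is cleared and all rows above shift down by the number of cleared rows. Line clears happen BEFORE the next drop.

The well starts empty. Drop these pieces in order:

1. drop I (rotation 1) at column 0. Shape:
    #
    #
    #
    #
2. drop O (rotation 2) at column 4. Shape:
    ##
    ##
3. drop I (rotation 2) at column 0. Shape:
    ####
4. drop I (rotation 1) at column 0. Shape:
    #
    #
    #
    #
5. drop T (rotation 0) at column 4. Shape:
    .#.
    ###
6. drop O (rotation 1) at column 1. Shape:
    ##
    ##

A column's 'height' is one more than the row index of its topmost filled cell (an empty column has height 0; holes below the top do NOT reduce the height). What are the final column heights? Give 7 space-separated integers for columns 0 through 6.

Drop 1: I rot1 at col 0 lands with bottom-row=0; cleared 0 line(s) (total 0); column heights now [4 0 0 0 0 0 0], max=4
Drop 2: O rot2 at col 4 lands with bottom-row=0; cleared 0 line(s) (total 0); column heights now [4 0 0 0 2 2 0], max=4
Drop 3: I rot2 at col 0 lands with bottom-row=4; cleared 0 line(s) (total 0); column heights now [5 5 5 5 2 2 0], max=5
Drop 4: I rot1 at col 0 lands with bottom-row=5; cleared 0 line(s) (total 0); column heights now [9 5 5 5 2 2 0], max=9
Drop 5: T rot0 at col 4 lands with bottom-row=2; cleared 0 line(s) (total 0); column heights now [9 5 5 5 3 4 3], max=9
Drop 6: O rot1 at col 1 lands with bottom-row=5; cleared 0 line(s) (total 0); column heights now [9 7 7 5 3 4 3], max=9

Answer: 9 7 7 5 3 4 3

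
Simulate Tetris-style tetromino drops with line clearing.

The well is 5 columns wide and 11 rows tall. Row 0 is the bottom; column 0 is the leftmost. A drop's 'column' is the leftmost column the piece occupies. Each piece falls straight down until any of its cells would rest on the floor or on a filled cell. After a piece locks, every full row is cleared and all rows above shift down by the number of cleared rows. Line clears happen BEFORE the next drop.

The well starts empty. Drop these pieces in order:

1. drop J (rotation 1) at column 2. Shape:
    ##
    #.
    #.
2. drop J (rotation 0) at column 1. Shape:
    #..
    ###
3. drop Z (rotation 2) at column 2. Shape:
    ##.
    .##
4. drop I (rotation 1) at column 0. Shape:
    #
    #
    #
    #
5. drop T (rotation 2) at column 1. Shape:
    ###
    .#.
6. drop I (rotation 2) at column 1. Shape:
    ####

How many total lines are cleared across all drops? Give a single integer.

Answer: 0

Derivation:
Drop 1: J rot1 at col 2 lands with bottom-row=0; cleared 0 line(s) (total 0); column heights now [0 0 3 3 0], max=3
Drop 2: J rot0 at col 1 lands with bottom-row=3; cleared 0 line(s) (total 0); column heights now [0 5 4 4 0], max=5
Drop 3: Z rot2 at col 2 lands with bottom-row=4; cleared 0 line(s) (total 0); column heights now [0 5 6 6 5], max=6
Drop 4: I rot1 at col 0 lands with bottom-row=0; cleared 0 line(s) (total 0); column heights now [4 5 6 6 5], max=6
Drop 5: T rot2 at col 1 lands with bottom-row=6; cleared 0 line(s) (total 0); column heights now [4 8 8 8 5], max=8
Drop 6: I rot2 at col 1 lands with bottom-row=8; cleared 0 line(s) (total 0); column heights now [4 9 9 9 9], max=9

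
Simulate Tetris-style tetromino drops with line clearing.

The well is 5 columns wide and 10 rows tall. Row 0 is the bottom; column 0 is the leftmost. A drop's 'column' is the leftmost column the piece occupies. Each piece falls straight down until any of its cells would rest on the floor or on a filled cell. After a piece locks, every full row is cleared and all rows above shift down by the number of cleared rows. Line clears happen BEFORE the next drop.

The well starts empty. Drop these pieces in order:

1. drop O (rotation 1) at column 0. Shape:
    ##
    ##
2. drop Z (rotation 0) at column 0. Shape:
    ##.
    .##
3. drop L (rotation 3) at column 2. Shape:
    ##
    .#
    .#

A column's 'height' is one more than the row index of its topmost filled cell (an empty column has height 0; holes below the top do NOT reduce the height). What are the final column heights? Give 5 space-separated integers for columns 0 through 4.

Answer: 4 4 4 4 0

Derivation:
Drop 1: O rot1 at col 0 lands with bottom-row=0; cleared 0 line(s) (total 0); column heights now [2 2 0 0 0], max=2
Drop 2: Z rot0 at col 0 lands with bottom-row=2; cleared 0 line(s) (total 0); column heights now [4 4 3 0 0], max=4
Drop 3: L rot3 at col 2 lands with bottom-row=1; cleared 0 line(s) (total 0); column heights now [4 4 4 4 0], max=4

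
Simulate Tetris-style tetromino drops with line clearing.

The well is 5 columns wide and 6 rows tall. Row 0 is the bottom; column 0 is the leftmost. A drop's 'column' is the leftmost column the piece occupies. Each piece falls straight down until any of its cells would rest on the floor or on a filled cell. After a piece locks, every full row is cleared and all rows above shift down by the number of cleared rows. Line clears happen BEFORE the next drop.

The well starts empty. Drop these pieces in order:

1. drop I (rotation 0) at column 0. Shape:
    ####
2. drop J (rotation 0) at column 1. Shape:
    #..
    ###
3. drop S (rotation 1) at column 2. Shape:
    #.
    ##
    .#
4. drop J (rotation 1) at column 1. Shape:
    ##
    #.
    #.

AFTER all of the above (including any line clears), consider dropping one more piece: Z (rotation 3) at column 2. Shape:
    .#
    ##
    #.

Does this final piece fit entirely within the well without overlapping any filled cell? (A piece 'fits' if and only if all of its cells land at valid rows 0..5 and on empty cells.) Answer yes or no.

Answer: no

Derivation:
Drop 1: I rot0 at col 0 lands with bottom-row=0; cleared 0 line(s) (total 0); column heights now [1 1 1 1 0], max=1
Drop 2: J rot0 at col 1 lands with bottom-row=1; cleared 0 line(s) (total 0); column heights now [1 3 2 2 0], max=3
Drop 3: S rot1 at col 2 lands with bottom-row=2; cleared 0 line(s) (total 0); column heights now [1 3 5 4 0], max=5
Drop 4: J rot1 at col 1 lands with bottom-row=3; cleared 0 line(s) (total 0); column heights now [1 6 6 4 0], max=6
Test piece Z rot3 at col 2 (width 2): heights before test = [1 6 6 4 0]; fits = False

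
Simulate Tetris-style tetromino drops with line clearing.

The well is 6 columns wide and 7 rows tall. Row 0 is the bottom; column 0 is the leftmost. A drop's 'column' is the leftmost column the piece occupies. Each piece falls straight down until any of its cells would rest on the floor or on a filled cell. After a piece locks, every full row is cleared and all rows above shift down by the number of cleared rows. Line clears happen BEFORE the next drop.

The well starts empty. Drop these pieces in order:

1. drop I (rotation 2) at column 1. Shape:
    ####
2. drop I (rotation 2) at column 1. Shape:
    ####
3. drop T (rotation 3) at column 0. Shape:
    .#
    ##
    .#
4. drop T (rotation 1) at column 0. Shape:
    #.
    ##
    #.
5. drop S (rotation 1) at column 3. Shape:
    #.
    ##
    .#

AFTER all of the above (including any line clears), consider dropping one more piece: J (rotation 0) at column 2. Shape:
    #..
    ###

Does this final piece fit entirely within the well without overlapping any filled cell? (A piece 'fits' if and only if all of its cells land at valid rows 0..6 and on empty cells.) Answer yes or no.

Drop 1: I rot2 at col 1 lands with bottom-row=0; cleared 0 line(s) (total 0); column heights now [0 1 1 1 1 0], max=1
Drop 2: I rot2 at col 1 lands with bottom-row=1; cleared 0 line(s) (total 0); column heights now [0 2 2 2 2 0], max=2
Drop 3: T rot3 at col 0 lands with bottom-row=2; cleared 0 line(s) (total 0); column heights now [4 5 2 2 2 0], max=5
Drop 4: T rot1 at col 0 lands with bottom-row=4; cleared 0 line(s) (total 0); column heights now [7 6 2 2 2 0], max=7
Drop 5: S rot1 at col 3 lands with bottom-row=2; cleared 0 line(s) (total 0); column heights now [7 6 2 5 4 0], max=7
Test piece J rot0 at col 2 (width 3): heights before test = [7 6 2 5 4 0]; fits = True

Answer: yes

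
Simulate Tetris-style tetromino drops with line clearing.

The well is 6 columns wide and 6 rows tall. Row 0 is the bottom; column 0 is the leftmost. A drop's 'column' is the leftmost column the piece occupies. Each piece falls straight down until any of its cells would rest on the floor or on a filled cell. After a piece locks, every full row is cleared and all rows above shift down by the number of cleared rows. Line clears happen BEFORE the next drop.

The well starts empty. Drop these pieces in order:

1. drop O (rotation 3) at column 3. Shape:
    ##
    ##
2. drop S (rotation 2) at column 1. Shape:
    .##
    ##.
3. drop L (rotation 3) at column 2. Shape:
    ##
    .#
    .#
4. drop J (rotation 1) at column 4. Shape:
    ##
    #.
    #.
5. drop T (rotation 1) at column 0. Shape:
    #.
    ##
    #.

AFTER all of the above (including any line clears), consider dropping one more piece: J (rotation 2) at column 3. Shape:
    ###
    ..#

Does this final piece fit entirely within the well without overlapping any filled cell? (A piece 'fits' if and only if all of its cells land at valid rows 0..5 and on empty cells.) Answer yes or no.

Drop 1: O rot3 at col 3 lands with bottom-row=0; cleared 0 line(s) (total 0); column heights now [0 0 0 2 2 0], max=2
Drop 2: S rot2 at col 1 lands with bottom-row=1; cleared 0 line(s) (total 0); column heights now [0 2 3 3 2 0], max=3
Drop 3: L rot3 at col 2 lands with bottom-row=3; cleared 0 line(s) (total 0); column heights now [0 2 6 6 2 0], max=6
Drop 4: J rot1 at col 4 lands with bottom-row=2; cleared 0 line(s) (total 0); column heights now [0 2 6 6 5 5], max=6
Drop 5: T rot1 at col 0 lands with bottom-row=1; cleared 0 line(s) (total 0); column heights now [4 3 6 6 5 5], max=6
Test piece J rot2 at col 3 (width 3): heights before test = [4 3 6 6 5 5]; fits = False

Answer: no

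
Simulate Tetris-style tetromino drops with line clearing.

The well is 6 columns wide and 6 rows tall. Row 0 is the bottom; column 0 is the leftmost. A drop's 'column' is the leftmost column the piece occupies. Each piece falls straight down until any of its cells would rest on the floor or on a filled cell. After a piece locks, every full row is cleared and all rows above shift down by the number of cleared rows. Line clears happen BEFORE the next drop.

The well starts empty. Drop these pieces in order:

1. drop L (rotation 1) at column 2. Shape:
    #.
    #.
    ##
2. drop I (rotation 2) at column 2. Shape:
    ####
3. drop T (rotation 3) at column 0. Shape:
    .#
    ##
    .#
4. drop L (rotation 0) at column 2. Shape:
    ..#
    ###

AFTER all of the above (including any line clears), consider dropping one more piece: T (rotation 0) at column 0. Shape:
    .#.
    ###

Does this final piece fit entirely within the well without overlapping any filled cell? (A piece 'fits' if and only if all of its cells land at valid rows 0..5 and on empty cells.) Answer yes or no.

Drop 1: L rot1 at col 2 lands with bottom-row=0; cleared 0 line(s) (total 0); column heights now [0 0 3 1 0 0], max=3
Drop 2: I rot2 at col 2 lands with bottom-row=3; cleared 0 line(s) (total 0); column heights now [0 0 4 4 4 4], max=4
Drop 3: T rot3 at col 0 lands with bottom-row=0; cleared 0 line(s) (total 0); column heights now [2 3 4 4 4 4], max=4
Drop 4: L rot0 at col 2 lands with bottom-row=4; cleared 0 line(s) (total 0); column heights now [2 3 5 5 6 4], max=6
Test piece T rot0 at col 0 (width 3): heights before test = [2 3 5 5 6 4]; fits = False

Answer: no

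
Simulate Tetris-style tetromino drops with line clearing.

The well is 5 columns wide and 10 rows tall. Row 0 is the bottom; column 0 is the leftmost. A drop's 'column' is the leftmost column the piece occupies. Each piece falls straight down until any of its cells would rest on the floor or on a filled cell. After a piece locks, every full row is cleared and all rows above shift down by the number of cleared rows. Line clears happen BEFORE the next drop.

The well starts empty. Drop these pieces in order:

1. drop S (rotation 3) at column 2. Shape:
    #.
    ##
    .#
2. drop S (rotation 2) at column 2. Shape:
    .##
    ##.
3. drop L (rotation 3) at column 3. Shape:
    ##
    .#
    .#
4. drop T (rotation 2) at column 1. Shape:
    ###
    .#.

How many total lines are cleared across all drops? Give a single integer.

Answer: 0

Derivation:
Drop 1: S rot3 at col 2 lands with bottom-row=0; cleared 0 line(s) (total 0); column heights now [0 0 3 2 0], max=3
Drop 2: S rot2 at col 2 lands with bottom-row=3; cleared 0 line(s) (total 0); column heights now [0 0 4 5 5], max=5
Drop 3: L rot3 at col 3 lands with bottom-row=5; cleared 0 line(s) (total 0); column heights now [0 0 4 8 8], max=8
Drop 4: T rot2 at col 1 lands with bottom-row=7; cleared 0 line(s) (total 0); column heights now [0 9 9 9 8], max=9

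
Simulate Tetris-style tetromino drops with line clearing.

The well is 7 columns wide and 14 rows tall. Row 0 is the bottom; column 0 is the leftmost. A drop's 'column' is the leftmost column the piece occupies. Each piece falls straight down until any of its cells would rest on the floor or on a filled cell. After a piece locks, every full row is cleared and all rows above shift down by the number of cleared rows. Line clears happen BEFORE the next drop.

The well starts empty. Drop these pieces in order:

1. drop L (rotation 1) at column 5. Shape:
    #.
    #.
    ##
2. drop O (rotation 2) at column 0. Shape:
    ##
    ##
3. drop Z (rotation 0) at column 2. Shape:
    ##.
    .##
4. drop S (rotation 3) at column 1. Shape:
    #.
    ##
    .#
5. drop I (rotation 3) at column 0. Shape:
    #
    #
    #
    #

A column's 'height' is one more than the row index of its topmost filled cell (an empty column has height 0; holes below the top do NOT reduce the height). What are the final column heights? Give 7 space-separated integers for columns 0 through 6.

Answer: 6 5 4 2 1 3 1

Derivation:
Drop 1: L rot1 at col 5 lands with bottom-row=0; cleared 0 line(s) (total 0); column heights now [0 0 0 0 0 3 1], max=3
Drop 2: O rot2 at col 0 lands with bottom-row=0; cleared 0 line(s) (total 0); column heights now [2 2 0 0 0 3 1], max=3
Drop 3: Z rot0 at col 2 lands with bottom-row=0; cleared 0 line(s) (total 0); column heights now [2 2 2 2 1 3 1], max=3
Drop 4: S rot3 at col 1 lands with bottom-row=2; cleared 0 line(s) (total 0); column heights now [2 5 4 2 1 3 1], max=5
Drop 5: I rot3 at col 0 lands with bottom-row=2; cleared 0 line(s) (total 0); column heights now [6 5 4 2 1 3 1], max=6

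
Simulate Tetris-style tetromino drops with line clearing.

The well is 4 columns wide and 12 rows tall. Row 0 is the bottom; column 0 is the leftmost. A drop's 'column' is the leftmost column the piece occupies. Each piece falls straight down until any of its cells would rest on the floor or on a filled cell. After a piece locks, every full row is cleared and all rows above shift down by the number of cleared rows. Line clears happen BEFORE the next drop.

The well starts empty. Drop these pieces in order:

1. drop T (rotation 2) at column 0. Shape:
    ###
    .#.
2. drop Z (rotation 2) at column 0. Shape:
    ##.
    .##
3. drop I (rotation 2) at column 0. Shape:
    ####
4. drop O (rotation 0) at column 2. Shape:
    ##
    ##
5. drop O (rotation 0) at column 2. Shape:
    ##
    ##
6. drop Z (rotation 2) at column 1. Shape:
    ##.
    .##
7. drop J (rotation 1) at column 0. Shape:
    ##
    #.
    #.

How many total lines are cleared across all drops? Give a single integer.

Answer: 2

Derivation:
Drop 1: T rot2 at col 0 lands with bottom-row=0; cleared 0 line(s) (total 0); column heights now [2 2 2 0], max=2
Drop 2: Z rot2 at col 0 lands with bottom-row=2; cleared 0 line(s) (total 0); column heights now [4 4 3 0], max=4
Drop 3: I rot2 at col 0 lands with bottom-row=4; cleared 1 line(s) (total 1); column heights now [4 4 3 0], max=4
Drop 4: O rot0 at col 2 lands with bottom-row=3; cleared 1 line(s) (total 2); column heights now [2 3 4 4], max=4
Drop 5: O rot0 at col 2 lands with bottom-row=4; cleared 0 line(s) (total 2); column heights now [2 3 6 6], max=6
Drop 6: Z rot2 at col 1 lands with bottom-row=6; cleared 0 line(s) (total 2); column heights now [2 8 8 7], max=8
Drop 7: J rot1 at col 0 lands with bottom-row=6; cleared 0 line(s) (total 2); column heights now [9 9 8 7], max=9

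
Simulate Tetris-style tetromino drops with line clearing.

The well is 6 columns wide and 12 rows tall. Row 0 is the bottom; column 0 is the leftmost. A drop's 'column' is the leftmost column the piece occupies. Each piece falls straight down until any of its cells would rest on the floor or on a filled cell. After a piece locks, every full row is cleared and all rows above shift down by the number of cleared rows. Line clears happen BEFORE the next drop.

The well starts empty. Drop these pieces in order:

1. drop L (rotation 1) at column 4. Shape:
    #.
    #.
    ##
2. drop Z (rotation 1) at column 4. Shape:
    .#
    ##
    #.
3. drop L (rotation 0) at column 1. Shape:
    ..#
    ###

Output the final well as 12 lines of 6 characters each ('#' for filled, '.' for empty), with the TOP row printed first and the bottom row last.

Drop 1: L rot1 at col 4 lands with bottom-row=0; cleared 0 line(s) (total 0); column heights now [0 0 0 0 3 1], max=3
Drop 2: Z rot1 at col 4 lands with bottom-row=3; cleared 0 line(s) (total 0); column heights now [0 0 0 0 5 6], max=6
Drop 3: L rot0 at col 1 lands with bottom-row=0; cleared 0 line(s) (total 0); column heights now [0 1 1 2 5 6], max=6

Answer: ......
......
......
......
......
......
.....#
....##
....#.
....#.
...##.
.#####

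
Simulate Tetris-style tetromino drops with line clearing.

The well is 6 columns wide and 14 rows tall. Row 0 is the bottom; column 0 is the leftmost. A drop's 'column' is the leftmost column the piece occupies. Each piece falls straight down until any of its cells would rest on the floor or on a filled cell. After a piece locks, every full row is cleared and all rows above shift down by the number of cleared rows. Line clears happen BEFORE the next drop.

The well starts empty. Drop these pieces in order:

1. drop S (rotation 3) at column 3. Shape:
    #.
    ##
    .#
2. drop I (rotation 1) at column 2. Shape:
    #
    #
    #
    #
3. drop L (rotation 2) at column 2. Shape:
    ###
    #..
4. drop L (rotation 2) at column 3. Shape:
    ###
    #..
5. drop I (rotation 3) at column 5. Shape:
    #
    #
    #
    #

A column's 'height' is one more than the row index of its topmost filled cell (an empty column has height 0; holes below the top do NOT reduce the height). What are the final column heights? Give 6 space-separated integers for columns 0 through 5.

Drop 1: S rot3 at col 3 lands with bottom-row=0; cleared 0 line(s) (total 0); column heights now [0 0 0 3 2 0], max=3
Drop 2: I rot1 at col 2 lands with bottom-row=0; cleared 0 line(s) (total 0); column heights now [0 0 4 3 2 0], max=4
Drop 3: L rot2 at col 2 lands with bottom-row=4; cleared 0 line(s) (total 0); column heights now [0 0 6 6 6 0], max=6
Drop 4: L rot2 at col 3 lands with bottom-row=6; cleared 0 line(s) (total 0); column heights now [0 0 6 8 8 8], max=8
Drop 5: I rot3 at col 5 lands with bottom-row=8; cleared 0 line(s) (total 0); column heights now [0 0 6 8 8 12], max=12

Answer: 0 0 6 8 8 12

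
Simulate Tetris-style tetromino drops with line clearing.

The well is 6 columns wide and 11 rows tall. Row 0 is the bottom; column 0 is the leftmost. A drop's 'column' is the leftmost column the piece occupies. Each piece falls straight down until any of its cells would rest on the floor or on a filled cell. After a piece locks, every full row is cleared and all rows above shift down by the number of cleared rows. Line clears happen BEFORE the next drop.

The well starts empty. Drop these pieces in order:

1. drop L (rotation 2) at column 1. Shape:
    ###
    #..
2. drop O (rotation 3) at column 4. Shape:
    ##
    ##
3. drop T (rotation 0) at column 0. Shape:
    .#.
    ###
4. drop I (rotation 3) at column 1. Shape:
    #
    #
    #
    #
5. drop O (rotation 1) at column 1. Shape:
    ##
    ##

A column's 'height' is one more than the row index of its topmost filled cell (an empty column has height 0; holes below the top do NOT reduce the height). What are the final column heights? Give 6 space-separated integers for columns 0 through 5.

Answer: 3 10 10 2 2 2

Derivation:
Drop 1: L rot2 at col 1 lands with bottom-row=0; cleared 0 line(s) (total 0); column heights now [0 2 2 2 0 0], max=2
Drop 2: O rot3 at col 4 lands with bottom-row=0; cleared 0 line(s) (total 0); column heights now [0 2 2 2 2 2], max=2
Drop 3: T rot0 at col 0 lands with bottom-row=2; cleared 0 line(s) (total 0); column heights now [3 4 3 2 2 2], max=4
Drop 4: I rot3 at col 1 lands with bottom-row=4; cleared 0 line(s) (total 0); column heights now [3 8 3 2 2 2], max=8
Drop 5: O rot1 at col 1 lands with bottom-row=8; cleared 0 line(s) (total 0); column heights now [3 10 10 2 2 2], max=10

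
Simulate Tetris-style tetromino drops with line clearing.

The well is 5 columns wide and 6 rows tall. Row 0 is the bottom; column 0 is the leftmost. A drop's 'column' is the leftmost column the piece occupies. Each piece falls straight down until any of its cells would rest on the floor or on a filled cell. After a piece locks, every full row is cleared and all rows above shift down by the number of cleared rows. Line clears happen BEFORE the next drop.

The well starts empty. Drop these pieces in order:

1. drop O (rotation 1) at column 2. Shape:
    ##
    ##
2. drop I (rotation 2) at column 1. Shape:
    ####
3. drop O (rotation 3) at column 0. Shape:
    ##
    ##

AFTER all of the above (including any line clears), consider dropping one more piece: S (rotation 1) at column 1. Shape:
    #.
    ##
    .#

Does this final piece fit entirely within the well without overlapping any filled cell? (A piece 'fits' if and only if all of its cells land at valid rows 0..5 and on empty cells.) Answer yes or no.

Drop 1: O rot1 at col 2 lands with bottom-row=0; cleared 0 line(s) (total 0); column heights now [0 0 2 2 0], max=2
Drop 2: I rot2 at col 1 lands with bottom-row=2; cleared 0 line(s) (total 0); column heights now [0 3 3 3 3], max=3
Drop 3: O rot3 at col 0 lands with bottom-row=3; cleared 0 line(s) (total 0); column heights now [5 5 3 3 3], max=5
Test piece S rot1 at col 1 (width 2): heights before test = [5 5 3 3 3]; fits = False

Answer: no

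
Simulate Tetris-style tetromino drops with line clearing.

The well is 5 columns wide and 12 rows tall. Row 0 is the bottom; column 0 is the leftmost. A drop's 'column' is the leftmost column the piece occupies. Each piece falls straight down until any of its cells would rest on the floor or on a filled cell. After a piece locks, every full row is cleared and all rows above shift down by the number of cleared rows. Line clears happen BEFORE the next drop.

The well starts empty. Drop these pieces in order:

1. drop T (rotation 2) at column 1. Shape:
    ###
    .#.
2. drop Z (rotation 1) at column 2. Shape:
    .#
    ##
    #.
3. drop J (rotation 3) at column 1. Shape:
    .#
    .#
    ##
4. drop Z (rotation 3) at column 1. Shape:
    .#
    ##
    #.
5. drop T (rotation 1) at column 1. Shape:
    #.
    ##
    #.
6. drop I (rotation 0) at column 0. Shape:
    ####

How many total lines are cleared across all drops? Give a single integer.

Drop 1: T rot2 at col 1 lands with bottom-row=0; cleared 0 line(s) (total 0); column heights now [0 2 2 2 0], max=2
Drop 2: Z rot1 at col 2 lands with bottom-row=2; cleared 0 line(s) (total 0); column heights now [0 2 4 5 0], max=5
Drop 3: J rot3 at col 1 lands with bottom-row=4; cleared 0 line(s) (total 0); column heights now [0 5 7 5 0], max=7
Drop 4: Z rot3 at col 1 lands with bottom-row=6; cleared 0 line(s) (total 0); column heights now [0 8 9 5 0], max=9
Drop 5: T rot1 at col 1 lands with bottom-row=8; cleared 0 line(s) (total 0); column heights now [0 11 10 5 0], max=11
Drop 6: I rot0 at col 0 lands with bottom-row=11; cleared 0 line(s) (total 0); column heights now [12 12 12 12 0], max=12

Answer: 0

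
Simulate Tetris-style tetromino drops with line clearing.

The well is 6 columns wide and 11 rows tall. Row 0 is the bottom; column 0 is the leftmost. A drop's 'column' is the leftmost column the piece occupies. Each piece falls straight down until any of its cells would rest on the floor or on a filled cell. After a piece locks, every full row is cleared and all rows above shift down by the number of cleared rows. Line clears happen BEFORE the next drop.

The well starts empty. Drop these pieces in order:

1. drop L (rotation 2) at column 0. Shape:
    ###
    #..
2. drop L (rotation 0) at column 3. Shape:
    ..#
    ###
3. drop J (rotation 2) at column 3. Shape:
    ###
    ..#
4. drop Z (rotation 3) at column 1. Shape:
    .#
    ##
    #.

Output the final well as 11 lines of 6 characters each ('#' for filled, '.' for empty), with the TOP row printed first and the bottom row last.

Answer: ......
......
......
......
......
......
..#...
.#####
.#...#
###..#
#..###

Derivation:
Drop 1: L rot2 at col 0 lands with bottom-row=0; cleared 0 line(s) (total 0); column heights now [2 2 2 0 0 0], max=2
Drop 2: L rot0 at col 3 lands with bottom-row=0; cleared 0 line(s) (total 0); column heights now [2 2 2 1 1 2], max=2
Drop 3: J rot2 at col 3 lands with bottom-row=2; cleared 0 line(s) (total 0); column heights now [2 2 2 4 4 4], max=4
Drop 4: Z rot3 at col 1 lands with bottom-row=2; cleared 0 line(s) (total 0); column heights now [2 4 5 4 4 4], max=5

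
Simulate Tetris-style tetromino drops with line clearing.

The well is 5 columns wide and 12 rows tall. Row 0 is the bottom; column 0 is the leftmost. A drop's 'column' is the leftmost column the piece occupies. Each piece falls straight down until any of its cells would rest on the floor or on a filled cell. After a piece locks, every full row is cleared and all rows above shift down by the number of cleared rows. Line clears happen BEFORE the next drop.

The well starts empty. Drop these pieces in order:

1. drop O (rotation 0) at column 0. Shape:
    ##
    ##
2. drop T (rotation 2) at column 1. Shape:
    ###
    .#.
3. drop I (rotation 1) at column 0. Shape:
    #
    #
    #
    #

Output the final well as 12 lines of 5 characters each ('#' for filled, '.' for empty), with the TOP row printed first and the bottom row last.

Answer: .....
.....
.....
.....
.....
.....
#....
#....
#....
####.
###..
##...

Derivation:
Drop 1: O rot0 at col 0 lands with bottom-row=0; cleared 0 line(s) (total 0); column heights now [2 2 0 0 0], max=2
Drop 2: T rot2 at col 1 lands with bottom-row=1; cleared 0 line(s) (total 0); column heights now [2 3 3 3 0], max=3
Drop 3: I rot1 at col 0 lands with bottom-row=2; cleared 0 line(s) (total 0); column heights now [6 3 3 3 0], max=6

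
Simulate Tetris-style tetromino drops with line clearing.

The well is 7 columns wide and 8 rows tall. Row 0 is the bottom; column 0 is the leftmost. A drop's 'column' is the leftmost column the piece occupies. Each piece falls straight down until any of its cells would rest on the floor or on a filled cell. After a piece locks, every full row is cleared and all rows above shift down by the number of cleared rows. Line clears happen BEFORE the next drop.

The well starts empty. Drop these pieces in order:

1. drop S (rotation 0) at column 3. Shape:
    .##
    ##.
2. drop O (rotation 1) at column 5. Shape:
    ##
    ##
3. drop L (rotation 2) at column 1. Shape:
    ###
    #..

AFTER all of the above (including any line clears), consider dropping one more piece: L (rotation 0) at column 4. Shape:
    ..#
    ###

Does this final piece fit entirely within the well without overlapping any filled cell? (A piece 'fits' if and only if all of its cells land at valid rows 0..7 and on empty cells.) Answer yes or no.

Drop 1: S rot0 at col 3 lands with bottom-row=0; cleared 0 line(s) (total 0); column heights now [0 0 0 1 2 2 0], max=2
Drop 2: O rot1 at col 5 lands with bottom-row=2; cleared 0 line(s) (total 0); column heights now [0 0 0 1 2 4 4], max=4
Drop 3: L rot2 at col 1 lands with bottom-row=0; cleared 0 line(s) (total 0); column heights now [0 2 2 2 2 4 4], max=4
Test piece L rot0 at col 4 (width 3): heights before test = [0 2 2 2 2 4 4]; fits = True

Answer: yes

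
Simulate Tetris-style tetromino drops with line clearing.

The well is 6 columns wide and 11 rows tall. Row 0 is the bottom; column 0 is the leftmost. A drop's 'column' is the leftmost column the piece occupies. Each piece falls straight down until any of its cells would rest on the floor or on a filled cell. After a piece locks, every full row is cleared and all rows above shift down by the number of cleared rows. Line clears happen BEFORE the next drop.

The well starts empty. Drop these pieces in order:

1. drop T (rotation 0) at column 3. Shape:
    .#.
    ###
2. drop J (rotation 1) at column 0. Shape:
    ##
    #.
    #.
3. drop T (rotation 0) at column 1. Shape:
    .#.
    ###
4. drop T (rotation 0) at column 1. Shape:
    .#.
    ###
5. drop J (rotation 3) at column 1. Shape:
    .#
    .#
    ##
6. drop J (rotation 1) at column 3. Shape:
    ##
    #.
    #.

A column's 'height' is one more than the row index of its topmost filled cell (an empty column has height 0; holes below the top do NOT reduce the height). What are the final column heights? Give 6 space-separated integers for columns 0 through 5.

Answer: 3 8 10 9 9 1

Derivation:
Drop 1: T rot0 at col 3 lands with bottom-row=0; cleared 0 line(s) (total 0); column heights now [0 0 0 1 2 1], max=2
Drop 2: J rot1 at col 0 lands with bottom-row=0; cleared 0 line(s) (total 0); column heights now [3 3 0 1 2 1], max=3
Drop 3: T rot0 at col 1 lands with bottom-row=3; cleared 0 line(s) (total 0); column heights now [3 4 5 4 2 1], max=5
Drop 4: T rot0 at col 1 lands with bottom-row=5; cleared 0 line(s) (total 0); column heights now [3 6 7 6 2 1], max=7
Drop 5: J rot3 at col 1 lands with bottom-row=7; cleared 0 line(s) (total 0); column heights now [3 8 10 6 2 1], max=10
Drop 6: J rot1 at col 3 lands with bottom-row=6; cleared 0 line(s) (total 0); column heights now [3 8 10 9 9 1], max=10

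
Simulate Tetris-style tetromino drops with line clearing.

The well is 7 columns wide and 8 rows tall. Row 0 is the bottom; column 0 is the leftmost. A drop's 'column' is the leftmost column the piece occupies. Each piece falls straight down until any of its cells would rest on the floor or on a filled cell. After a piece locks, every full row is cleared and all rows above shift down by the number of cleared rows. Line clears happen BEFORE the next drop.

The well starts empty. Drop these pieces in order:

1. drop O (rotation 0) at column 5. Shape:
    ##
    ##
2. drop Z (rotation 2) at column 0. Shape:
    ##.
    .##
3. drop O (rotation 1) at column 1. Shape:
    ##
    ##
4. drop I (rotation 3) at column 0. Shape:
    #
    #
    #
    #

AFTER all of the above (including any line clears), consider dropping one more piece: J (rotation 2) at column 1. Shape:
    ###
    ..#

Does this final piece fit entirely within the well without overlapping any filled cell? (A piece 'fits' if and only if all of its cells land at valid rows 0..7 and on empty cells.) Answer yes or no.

Answer: yes

Derivation:
Drop 1: O rot0 at col 5 lands with bottom-row=0; cleared 0 line(s) (total 0); column heights now [0 0 0 0 0 2 2], max=2
Drop 2: Z rot2 at col 0 lands with bottom-row=0; cleared 0 line(s) (total 0); column heights now [2 2 1 0 0 2 2], max=2
Drop 3: O rot1 at col 1 lands with bottom-row=2; cleared 0 line(s) (total 0); column heights now [2 4 4 0 0 2 2], max=4
Drop 4: I rot3 at col 0 lands with bottom-row=2; cleared 0 line(s) (total 0); column heights now [6 4 4 0 0 2 2], max=6
Test piece J rot2 at col 1 (width 3): heights before test = [6 4 4 0 0 2 2]; fits = True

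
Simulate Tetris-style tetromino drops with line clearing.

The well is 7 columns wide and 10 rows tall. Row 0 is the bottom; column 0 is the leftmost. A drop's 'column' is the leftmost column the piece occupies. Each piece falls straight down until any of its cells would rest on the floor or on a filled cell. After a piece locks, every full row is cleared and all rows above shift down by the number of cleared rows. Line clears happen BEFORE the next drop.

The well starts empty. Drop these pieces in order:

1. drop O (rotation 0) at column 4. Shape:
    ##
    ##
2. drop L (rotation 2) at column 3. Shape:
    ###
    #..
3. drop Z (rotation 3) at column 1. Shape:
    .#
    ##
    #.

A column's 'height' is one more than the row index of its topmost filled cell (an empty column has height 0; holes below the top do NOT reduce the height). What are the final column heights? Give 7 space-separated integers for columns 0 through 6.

Drop 1: O rot0 at col 4 lands with bottom-row=0; cleared 0 line(s) (total 0); column heights now [0 0 0 0 2 2 0], max=2
Drop 2: L rot2 at col 3 lands with bottom-row=1; cleared 0 line(s) (total 0); column heights now [0 0 0 3 3 3 0], max=3
Drop 3: Z rot3 at col 1 lands with bottom-row=0; cleared 0 line(s) (total 0); column heights now [0 2 3 3 3 3 0], max=3

Answer: 0 2 3 3 3 3 0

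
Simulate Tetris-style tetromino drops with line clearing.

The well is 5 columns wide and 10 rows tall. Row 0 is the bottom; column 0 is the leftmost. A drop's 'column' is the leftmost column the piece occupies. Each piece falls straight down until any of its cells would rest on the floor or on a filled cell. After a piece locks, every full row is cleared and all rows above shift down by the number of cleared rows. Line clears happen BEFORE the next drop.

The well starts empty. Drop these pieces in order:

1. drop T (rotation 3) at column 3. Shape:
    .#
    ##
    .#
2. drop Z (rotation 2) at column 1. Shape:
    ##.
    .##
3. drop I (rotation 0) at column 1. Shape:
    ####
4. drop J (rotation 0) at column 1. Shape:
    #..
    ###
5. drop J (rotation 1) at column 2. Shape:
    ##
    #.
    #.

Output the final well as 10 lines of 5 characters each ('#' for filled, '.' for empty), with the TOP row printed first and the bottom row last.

Drop 1: T rot3 at col 3 lands with bottom-row=0; cleared 0 line(s) (total 0); column heights now [0 0 0 2 3], max=3
Drop 2: Z rot2 at col 1 lands with bottom-row=2; cleared 0 line(s) (total 0); column heights now [0 4 4 3 3], max=4
Drop 3: I rot0 at col 1 lands with bottom-row=4; cleared 0 line(s) (total 0); column heights now [0 5 5 5 5], max=5
Drop 4: J rot0 at col 1 lands with bottom-row=5; cleared 0 line(s) (total 0); column heights now [0 7 6 6 5], max=7
Drop 5: J rot1 at col 2 lands with bottom-row=6; cleared 0 line(s) (total 0); column heights now [0 7 9 9 5], max=9

Answer: .....
..##.
..#..
.##..
.###.
.####
.##..
..###
...##
....#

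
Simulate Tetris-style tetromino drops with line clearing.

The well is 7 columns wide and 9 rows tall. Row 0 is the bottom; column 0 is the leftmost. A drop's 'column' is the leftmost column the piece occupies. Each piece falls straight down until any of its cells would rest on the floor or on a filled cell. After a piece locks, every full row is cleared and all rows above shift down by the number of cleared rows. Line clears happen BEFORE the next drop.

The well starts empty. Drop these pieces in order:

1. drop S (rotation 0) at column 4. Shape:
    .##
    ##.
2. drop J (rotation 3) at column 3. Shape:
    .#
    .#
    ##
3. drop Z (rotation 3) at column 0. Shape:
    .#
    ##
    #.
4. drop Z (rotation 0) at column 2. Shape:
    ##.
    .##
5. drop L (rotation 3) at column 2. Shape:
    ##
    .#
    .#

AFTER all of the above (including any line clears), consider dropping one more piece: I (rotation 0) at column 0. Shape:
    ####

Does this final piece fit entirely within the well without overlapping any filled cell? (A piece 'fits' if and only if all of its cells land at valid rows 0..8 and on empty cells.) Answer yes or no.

Answer: no

Derivation:
Drop 1: S rot0 at col 4 lands with bottom-row=0; cleared 0 line(s) (total 0); column heights now [0 0 0 0 1 2 2], max=2
Drop 2: J rot3 at col 3 lands with bottom-row=1; cleared 0 line(s) (total 0); column heights now [0 0 0 2 4 2 2], max=4
Drop 3: Z rot3 at col 0 lands with bottom-row=0; cleared 0 line(s) (total 0); column heights now [2 3 0 2 4 2 2], max=4
Drop 4: Z rot0 at col 2 lands with bottom-row=4; cleared 0 line(s) (total 0); column heights now [2 3 6 6 5 2 2], max=6
Drop 5: L rot3 at col 2 lands with bottom-row=6; cleared 0 line(s) (total 0); column heights now [2 3 9 9 5 2 2], max=9
Test piece I rot0 at col 0 (width 4): heights before test = [2 3 9 9 5 2 2]; fits = False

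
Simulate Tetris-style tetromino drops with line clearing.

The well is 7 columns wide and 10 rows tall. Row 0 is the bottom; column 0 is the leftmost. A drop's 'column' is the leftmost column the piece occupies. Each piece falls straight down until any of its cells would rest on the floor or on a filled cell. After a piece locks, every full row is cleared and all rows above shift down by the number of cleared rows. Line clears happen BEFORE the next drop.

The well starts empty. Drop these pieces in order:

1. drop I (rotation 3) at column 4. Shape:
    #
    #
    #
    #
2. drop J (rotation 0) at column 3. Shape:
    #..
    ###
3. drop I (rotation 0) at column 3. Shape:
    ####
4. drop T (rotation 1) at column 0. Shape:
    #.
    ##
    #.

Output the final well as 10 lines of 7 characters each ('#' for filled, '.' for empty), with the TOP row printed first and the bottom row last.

Answer: .......
.......
.......
...####
...#...
...###.
....#..
#...#..
##..#..
#...#..

Derivation:
Drop 1: I rot3 at col 4 lands with bottom-row=0; cleared 0 line(s) (total 0); column heights now [0 0 0 0 4 0 0], max=4
Drop 2: J rot0 at col 3 lands with bottom-row=4; cleared 0 line(s) (total 0); column heights now [0 0 0 6 5 5 0], max=6
Drop 3: I rot0 at col 3 lands with bottom-row=6; cleared 0 line(s) (total 0); column heights now [0 0 0 7 7 7 7], max=7
Drop 4: T rot1 at col 0 lands with bottom-row=0; cleared 0 line(s) (total 0); column heights now [3 2 0 7 7 7 7], max=7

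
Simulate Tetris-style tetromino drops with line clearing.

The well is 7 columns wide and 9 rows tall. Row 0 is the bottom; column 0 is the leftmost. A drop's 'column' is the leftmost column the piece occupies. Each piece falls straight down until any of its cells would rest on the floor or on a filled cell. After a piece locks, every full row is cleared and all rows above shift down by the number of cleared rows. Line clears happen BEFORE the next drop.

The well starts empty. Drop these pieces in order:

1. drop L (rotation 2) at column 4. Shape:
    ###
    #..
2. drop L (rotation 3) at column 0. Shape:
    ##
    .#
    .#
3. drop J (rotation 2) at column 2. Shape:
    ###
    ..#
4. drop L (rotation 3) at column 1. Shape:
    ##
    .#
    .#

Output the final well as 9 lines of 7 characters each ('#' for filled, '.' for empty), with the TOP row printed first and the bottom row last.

Drop 1: L rot2 at col 4 lands with bottom-row=0; cleared 0 line(s) (total 0); column heights now [0 0 0 0 2 2 2], max=2
Drop 2: L rot3 at col 0 lands with bottom-row=0; cleared 0 line(s) (total 0); column heights now [3 3 0 0 2 2 2], max=3
Drop 3: J rot2 at col 2 lands with bottom-row=2; cleared 0 line(s) (total 0); column heights now [3 3 4 4 4 2 2], max=4
Drop 4: L rot3 at col 1 lands with bottom-row=4; cleared 0 line(s) (total 0); column heights now [3 7 7 4 4 2 2], max=7

Answer: .......
.......
.##....
..#....
..#....
..###..
##..#..
.#..###
.#..#..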